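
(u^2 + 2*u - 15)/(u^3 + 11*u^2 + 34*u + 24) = (u^2 + 2*u - 15)/(u^3 + 11*u^2 + 34*u + 24)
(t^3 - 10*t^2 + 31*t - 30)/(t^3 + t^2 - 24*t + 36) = (t - 5)/(t + 6)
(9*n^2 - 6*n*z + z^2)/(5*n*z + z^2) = (9*n^2 - 6*n*z + z^2)/(z*(5*n + z))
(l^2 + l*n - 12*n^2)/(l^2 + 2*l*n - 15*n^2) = (l + 4*n)/(l + 5*n)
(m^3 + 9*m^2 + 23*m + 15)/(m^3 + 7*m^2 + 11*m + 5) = (m + 3)/(m + 1)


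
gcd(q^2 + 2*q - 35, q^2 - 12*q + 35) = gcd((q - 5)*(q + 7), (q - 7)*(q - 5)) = q - 5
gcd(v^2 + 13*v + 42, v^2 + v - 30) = v + 6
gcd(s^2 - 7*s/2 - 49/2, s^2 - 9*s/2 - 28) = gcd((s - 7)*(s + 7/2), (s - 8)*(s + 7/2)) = s + 7/2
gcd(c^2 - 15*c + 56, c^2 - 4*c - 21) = c - 7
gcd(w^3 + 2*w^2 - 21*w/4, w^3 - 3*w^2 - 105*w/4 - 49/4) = w + 7/2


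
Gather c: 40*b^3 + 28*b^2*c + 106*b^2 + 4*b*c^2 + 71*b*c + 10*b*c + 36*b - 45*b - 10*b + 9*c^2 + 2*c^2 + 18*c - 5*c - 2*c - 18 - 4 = 40*b^3 + 106*b^2 - 19*b + c^2*(4*b + 11) + c*(28*b^2 + 81*b + 11) - 22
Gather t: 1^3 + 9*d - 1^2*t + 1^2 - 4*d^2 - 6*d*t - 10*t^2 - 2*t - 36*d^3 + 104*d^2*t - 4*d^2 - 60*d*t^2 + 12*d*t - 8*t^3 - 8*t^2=-36*d^3 - 8*d^2 + 9*d - 8*t^3 + t^2*(-60*d - 18) + t*(104*d^2 + 6*d - 3) + 2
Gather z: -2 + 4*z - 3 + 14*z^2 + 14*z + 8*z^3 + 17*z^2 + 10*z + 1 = 8*z^3 + 31*z^2 + 28*z - 4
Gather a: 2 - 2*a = 2 - 2*a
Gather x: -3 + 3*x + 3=3*x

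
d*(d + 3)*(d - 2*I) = d^3 + 3*d^2 - 2*I*d^2 - 6*I*d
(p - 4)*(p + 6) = p^2 + 2*p - 24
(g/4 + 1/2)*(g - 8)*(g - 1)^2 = g^4/4 - 2*g^3 - 3*g^2/4 + 13*g/2 - 4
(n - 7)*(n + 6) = n^2 - n - 42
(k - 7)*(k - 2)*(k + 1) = k^3 - 8*k^2 + 5*k + 14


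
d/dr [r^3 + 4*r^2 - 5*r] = 3*r^2 + 8*r - 5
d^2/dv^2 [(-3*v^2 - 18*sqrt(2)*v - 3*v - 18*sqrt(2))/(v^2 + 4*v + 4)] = 18*(-2*sqrt(2)*v + v + 2*sqrt(2))/(v^4 + 8*v^3 + 24*v^2 + 32*v + 16)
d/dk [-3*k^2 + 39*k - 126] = 39 - 6*k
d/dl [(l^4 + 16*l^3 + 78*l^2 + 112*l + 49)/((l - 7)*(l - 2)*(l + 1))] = (l^4 - 18*l^3 - 156*l^2 + 322*l + 1323)/(l^4 - 18*l^3 + 109*l^2 - 252*l + 196)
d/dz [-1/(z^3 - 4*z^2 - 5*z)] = (3*z^2 - 8*z - 5)/(z^2*(-z^2 + 4*z + 5)^2)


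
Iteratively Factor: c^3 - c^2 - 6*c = (c - 3)*(c^2 + 2*c) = c*(c - 3)*(c + 2)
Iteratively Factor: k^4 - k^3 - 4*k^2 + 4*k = (k + 2)*(k^3 - 3*k^2 + 2*k) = k*(k + 2)*(k^2 - 3*k + 2) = k*(k - 2)*(k + 2)*(k - 1)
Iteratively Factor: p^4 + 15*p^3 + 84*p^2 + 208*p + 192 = (p + 3)*(p^3 + 12*p^2 + 48*p + 64) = (p + 3)*(p + 4)*(p^2 + 8*p + 16) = (p + 3)*(p + 4)^2*(p + 4)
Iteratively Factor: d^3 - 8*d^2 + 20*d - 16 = (d - 2)*(d^2 - 6*d + 8) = (d - 4)*(d - 2)*(d - 2)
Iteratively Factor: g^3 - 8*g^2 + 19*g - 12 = (g - 3)*(g^2 - 5*g + 4) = (g - 3)*(g - 1)*(g - 4)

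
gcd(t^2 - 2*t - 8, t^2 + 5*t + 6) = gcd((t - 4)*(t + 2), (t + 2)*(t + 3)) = t + 2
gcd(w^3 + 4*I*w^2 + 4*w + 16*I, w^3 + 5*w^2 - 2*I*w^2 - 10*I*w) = w - 2*I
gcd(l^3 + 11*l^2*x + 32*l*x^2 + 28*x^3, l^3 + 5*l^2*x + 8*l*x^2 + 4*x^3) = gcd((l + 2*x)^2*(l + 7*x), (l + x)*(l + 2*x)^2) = l^2 + 4*l*x + 4*x^2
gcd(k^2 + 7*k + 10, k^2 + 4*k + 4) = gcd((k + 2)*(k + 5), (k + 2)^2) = k + 2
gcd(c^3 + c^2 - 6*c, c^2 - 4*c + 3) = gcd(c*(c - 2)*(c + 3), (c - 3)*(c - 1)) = 1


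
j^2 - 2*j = j*(j - 2)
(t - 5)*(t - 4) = t^2 - 9*t + 20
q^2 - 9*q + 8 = (q - 8)*(q - 1)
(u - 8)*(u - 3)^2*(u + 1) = u^4 - 13*u^3 + 43*u^2 - 15*u - 72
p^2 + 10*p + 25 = (p + 5)^2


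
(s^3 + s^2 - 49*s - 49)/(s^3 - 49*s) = (s + 1)/s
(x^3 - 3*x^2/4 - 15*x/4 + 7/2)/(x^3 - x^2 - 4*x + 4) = (x - 7/4)/(x - 2)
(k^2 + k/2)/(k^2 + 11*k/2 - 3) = k*(2*k + 1)/(2*k^2 + 11*k - 6)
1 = 1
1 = 1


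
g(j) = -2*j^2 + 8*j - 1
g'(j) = 8 - 4*j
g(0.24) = 0.80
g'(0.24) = 7.04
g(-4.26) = -71.38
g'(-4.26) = 25.04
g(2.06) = 6.99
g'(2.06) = -0.24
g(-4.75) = -84.12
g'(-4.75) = 27.00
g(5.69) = -20.23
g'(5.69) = -14.76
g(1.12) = 5.45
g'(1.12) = 3.52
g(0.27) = 1.01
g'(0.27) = 6.92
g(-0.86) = -9.36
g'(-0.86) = 11.44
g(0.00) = -1.00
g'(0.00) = 8.00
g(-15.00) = -571.00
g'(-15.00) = 68.00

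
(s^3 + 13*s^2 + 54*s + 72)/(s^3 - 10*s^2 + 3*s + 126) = (s^2 + 10*s + 24)/(s^2 - 13*s + 42)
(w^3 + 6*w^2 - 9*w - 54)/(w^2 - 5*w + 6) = (w^2 + 9*w + 18)/(w - 2)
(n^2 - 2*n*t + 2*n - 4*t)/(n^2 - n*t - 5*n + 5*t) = (n^2 - 2*n*t + 2*n - 4*t)/(n^2 - n*t - 5*n + 5*t)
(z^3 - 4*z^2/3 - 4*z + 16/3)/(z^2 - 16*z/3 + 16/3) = (z^2 - 4)/(z - 4)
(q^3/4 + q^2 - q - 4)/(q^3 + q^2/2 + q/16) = 4*(q^3 + 4*q^2 - 4*q - 16)/(q*(16*q^2 + 8*q + 1))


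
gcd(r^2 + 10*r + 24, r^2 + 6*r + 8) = r + 4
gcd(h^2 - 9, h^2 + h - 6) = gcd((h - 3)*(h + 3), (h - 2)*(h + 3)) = h + 3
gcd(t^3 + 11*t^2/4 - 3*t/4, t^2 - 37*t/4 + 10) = 1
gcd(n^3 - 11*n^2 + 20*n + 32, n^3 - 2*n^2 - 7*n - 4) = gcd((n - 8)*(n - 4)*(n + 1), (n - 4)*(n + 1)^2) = n^2 - 3*n - 4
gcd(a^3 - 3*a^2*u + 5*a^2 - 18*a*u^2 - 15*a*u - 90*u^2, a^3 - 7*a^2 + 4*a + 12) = 1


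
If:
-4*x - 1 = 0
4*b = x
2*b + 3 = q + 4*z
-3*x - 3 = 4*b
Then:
No Solution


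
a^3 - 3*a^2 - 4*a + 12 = (a - 3)*(a - 2)*(a + 2)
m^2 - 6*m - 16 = (m - 8)*(m + 2)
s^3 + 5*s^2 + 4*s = s*(s + 1)*(s + 4)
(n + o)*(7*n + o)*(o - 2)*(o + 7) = 7*n^2*o^2 + 35*n^2*o - 98*n^2 + 8*n*o^3 + 40*n*o^2 - 112*n*o + o^4 + 5*o^3 - 14*o^2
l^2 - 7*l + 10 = (l - 5)*(l - 2)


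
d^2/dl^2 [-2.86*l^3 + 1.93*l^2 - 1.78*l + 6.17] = 3.86 - 17.16*l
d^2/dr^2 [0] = 0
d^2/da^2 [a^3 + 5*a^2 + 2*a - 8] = 6*a + 10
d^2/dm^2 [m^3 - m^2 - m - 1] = 6*m - 2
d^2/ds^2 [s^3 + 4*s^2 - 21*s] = 6*s + 8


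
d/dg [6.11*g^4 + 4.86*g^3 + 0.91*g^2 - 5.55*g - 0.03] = 24.44*g^3 + 14.58*g^2 + 1.82*g - 5.55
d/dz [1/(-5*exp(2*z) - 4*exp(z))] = 2*(5*exp(z) + 2)*exp(-z)/(5*exp(z) + 4)^2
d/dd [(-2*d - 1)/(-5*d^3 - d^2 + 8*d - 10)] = (10*d^3 + 2*d^2 - 16*d - (2*d + 1)*(15*d^2 + 2*d - 8) + 20)/(5*d^3 + d^2 - 8*d + 10)^2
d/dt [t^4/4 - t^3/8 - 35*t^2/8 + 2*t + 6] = t^3 - 3*t^2/8 - 35*t/4 + 2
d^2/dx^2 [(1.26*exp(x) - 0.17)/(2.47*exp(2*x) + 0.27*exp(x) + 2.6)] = (7.687134*exp(4*x) - 4.988906*exp(3*x) - 48.890439*exp(2*x) + 3.470047*exp(x) + 8.63694)*exp(x)/(15.069223*exp(6*x) + 4.941729*exp(5*x) + 48.127209*exp(4*x) + 10.423323*exp(3*x) + 50.66022*exp(2*x) + 5.4756*exp(x) + 17.576)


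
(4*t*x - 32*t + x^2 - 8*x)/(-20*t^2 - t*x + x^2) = (x - 8)/(-5*t + x)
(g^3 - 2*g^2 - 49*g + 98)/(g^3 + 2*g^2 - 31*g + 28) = (g^2 - 9*g + 14)/(g^2 - 5*g + 4)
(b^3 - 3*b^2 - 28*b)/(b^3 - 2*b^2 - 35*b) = (b + 4)/(b + 5)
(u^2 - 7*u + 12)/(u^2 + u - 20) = (u - 3)/(u + 5)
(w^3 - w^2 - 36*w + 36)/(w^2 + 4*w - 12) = (w^2 - 7*w + 6)/(w - 2)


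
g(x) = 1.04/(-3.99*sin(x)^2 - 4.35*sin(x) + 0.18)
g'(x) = 1.04*(7.98*sin(x)*cos(x) + 4.35*cos(x))/(-3.99*sin(x)^2 - 4.35*sin(x) + 0.18)^2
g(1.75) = -0.13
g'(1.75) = -0.04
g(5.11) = 1.30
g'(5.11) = -1.90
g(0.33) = -0.63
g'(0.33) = 2.51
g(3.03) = -2.94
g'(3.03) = -43.23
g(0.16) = -1.69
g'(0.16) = 15.29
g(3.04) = -3.44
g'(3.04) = -58.45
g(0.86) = -0.19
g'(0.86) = 0.24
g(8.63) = -0.21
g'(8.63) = -0.30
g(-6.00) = -0.77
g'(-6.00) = 3.62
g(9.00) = -0.45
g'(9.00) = -1.38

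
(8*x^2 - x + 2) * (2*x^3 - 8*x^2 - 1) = 16*x^5 - 66*x^4 + 12*x^3 - 24*x^2 + x - 2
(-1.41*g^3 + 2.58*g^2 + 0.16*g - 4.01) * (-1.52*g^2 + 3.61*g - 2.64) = 2.1432*g^5 - 9.0117*g^4 + 12.793*g^3 - 0.1384*g^2 - 14.8985*g + 10.5864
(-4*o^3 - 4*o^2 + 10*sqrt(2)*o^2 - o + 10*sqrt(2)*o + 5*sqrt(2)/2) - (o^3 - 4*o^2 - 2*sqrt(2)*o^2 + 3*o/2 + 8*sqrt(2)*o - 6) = -5*o^3 + 12*sqrt(2)*o^2 - 5*o/2 + 2*sqrt(2)*o + 5*sqrt(2)/2 + 6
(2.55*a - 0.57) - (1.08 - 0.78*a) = 3.33*a - 1.65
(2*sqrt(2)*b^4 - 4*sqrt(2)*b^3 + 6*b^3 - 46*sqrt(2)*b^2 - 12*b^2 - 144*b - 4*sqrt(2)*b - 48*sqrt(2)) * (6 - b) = -2*sqrt(2)*b^5 - 6*b^4 + 16*sqrt(2)*b^4 + 22*sqrt(2)*b^3 + 48*b^3 - 272*sqrt(2)*b^2 + 72*b^2 - 864*b + 24*sqrt(2)*b - 288*sqrt(2)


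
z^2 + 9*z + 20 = (z + 4)*(z + 5)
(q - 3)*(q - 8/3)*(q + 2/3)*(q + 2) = q^4 - 3*q^3 - 52*q^2/9 + 124*q/9 + 32/3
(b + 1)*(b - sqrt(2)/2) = b^2 - sqrt(2)*b/2 + b - sqrt(2)/2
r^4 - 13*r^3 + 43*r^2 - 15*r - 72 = (r - 8)*(r - 3)^2*(r + 1)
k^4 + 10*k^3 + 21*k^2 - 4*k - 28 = (k - 1)*(k + 2)^2*(k + 7)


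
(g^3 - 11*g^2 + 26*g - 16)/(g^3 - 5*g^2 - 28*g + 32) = (g - 2)/(g + 4)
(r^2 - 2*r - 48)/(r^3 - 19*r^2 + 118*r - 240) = (r + 6)/(r^2 - 11*r + 30)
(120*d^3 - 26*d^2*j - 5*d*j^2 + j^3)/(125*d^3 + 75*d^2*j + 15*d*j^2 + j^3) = (24*d^2 - 10*d*j + j^2)/(25*d^2 + 10*d*j + j^2)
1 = 1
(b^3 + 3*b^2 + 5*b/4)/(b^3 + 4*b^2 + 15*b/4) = (2*b + 1)/(2*b + 3)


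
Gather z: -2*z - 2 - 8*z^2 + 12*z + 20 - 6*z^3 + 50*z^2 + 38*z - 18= -6*z^3 + 42*z^2 + 48*z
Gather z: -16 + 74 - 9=49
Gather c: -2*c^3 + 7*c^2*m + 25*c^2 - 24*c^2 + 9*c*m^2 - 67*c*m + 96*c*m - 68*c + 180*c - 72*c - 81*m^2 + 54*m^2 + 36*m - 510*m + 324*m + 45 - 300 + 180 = -2*c^3 + c^2*(7*m + 1) + c*(9*m^2 + 29*m + 40) - 27*m^2 - 150*m - 75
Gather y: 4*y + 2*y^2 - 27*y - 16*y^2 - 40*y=-14*y^2 - 63*y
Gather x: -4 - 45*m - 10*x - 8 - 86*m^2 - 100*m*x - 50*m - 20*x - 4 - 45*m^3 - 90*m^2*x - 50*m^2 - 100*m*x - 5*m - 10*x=-45*m^3 - 136*m^2 - 100*m + x*(-90*m^2 - 200*m - 40) - 16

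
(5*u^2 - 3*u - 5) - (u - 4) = 5*u^2 - 4*u - 1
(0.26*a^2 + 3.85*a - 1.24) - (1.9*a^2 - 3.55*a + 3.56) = -1.64*a^2 + 7.4*a - 4.8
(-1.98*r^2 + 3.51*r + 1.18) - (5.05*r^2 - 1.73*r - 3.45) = -7.03*r^2 + 5.24*r + 4.63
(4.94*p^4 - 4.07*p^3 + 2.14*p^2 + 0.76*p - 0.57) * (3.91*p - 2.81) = 19.3154*p^5 - 29.7951*p^4 + 19.8041*p^3 - 3.0418*p^2 - 4.3643*p + 1.6017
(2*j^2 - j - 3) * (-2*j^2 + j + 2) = -4*j^4 + 4*j^3 + 9*j^2 - 5*j - 6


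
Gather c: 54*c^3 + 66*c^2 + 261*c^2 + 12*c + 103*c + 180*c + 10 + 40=54*c^3 + 327*c^2 + 295*c + 50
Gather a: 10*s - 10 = 10*s - 10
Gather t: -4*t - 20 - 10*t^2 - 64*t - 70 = -10*t^2 - 68*t - 90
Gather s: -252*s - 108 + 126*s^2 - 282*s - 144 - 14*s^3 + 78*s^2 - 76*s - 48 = -14*s^3 + 204*s^2 - 610*s - 300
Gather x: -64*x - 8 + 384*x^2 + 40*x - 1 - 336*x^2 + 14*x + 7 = 48*x^2 - 10*x - 2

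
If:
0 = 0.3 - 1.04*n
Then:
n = 0.29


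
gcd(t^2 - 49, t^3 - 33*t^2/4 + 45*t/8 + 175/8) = t - 7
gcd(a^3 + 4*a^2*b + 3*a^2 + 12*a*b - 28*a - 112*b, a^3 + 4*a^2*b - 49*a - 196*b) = a^2 + 4*a*b + 7*a + 28*b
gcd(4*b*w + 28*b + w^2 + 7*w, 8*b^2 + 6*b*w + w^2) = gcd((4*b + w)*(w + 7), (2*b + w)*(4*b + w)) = 4*b + w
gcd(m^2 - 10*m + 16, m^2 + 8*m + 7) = 1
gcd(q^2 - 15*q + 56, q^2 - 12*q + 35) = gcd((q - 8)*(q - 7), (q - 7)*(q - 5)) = q - 7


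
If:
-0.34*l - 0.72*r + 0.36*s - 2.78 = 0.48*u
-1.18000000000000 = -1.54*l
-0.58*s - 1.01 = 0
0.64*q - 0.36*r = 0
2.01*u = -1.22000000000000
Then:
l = 0.77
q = -2.64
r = -4.69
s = -1.74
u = -0.61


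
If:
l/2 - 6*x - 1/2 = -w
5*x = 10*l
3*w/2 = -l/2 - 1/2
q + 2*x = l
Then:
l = -5/71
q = 15/71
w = -22/71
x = -10/71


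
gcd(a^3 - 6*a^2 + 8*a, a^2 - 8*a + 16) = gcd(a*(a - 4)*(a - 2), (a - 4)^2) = a - 4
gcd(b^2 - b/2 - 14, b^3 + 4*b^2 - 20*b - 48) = b - 4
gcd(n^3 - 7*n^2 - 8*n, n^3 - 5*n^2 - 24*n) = n^2 - 8*n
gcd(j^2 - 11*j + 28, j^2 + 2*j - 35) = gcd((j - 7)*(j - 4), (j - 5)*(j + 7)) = 1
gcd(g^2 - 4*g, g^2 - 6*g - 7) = 1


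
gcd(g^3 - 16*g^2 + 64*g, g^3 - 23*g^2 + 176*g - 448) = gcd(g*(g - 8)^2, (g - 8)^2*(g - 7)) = g^2 - 16*g + 64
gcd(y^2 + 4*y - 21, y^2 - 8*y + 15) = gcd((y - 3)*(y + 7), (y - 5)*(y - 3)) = y - 3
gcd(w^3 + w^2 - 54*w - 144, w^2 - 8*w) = w - 8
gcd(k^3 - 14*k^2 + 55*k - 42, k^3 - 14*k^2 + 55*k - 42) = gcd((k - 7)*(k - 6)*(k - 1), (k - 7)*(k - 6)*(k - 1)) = k^3 - 14*k^2 + 55*k - 42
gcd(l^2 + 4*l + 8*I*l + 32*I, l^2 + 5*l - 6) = 1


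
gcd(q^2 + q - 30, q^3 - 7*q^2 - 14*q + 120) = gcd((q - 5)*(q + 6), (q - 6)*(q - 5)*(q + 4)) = q - 5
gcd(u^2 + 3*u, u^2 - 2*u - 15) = u + 3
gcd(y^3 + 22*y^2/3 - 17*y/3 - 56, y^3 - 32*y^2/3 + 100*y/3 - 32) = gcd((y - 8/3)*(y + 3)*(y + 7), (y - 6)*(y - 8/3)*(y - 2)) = y - 8/3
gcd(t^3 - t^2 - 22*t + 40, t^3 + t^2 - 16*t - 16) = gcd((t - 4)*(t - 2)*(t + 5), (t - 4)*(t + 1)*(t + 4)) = t - 4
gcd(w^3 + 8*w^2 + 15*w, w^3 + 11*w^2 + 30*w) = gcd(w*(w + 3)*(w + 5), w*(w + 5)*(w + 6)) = w^2 + 5*w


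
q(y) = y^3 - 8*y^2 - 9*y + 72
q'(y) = 3*y^2 - 16*y - 9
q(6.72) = -46.28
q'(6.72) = 18.96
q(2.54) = 13.91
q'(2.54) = -30.29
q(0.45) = 66.42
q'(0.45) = -15.59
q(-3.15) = -10.29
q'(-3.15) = 71.17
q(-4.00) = -84.00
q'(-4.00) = 103.00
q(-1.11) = 70.77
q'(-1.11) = 12.46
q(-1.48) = 64.56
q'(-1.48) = 21.25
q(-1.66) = 60.32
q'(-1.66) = 25.83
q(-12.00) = -2700.00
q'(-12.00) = 615.00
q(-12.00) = -2700.00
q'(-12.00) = 615.00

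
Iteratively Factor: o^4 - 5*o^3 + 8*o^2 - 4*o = (o - 1)*(o^3 - 4*o^2 + 4*o) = (o - 2)*(o - 1)*(o^2 - 2*o) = o*(o - 2)*(o - 1)*(o - 2)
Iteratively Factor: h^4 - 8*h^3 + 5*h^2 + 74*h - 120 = (h - 4)*(h^3 - 4*h^2 - 11*h + 30) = (h - 4)*(h - 2)*(h^2 - 2*h - 15) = (h - 5)*(h - 4)*(h - 2)*(h + 3)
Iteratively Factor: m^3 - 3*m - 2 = (m - 2)*(m^2 + 2*m + 1) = (m - 2)*(m + 1)*(m + 1)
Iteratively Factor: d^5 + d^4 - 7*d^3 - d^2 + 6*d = (d + 1)*(d^4 - 7*d^2 + 6*d) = d*(d + 1)*(d^3 - 7*d + 6) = d*(d - 1)*(d + 1)*(d^2 + d - 6) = d*(d - 2)*(d - 1)*(d + 1)*(d + 3)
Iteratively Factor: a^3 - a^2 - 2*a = (a)*(a^2 - a - 2) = a*(a - 2)*(a + 1)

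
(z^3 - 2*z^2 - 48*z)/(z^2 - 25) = z*(z^2 - 2*z - 48)/(z^2 - 25)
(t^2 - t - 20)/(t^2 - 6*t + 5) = (t + 4)/(t - 1)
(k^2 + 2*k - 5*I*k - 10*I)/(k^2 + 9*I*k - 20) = (k^2 + k*(2 - 5*I) - 10*I)/(k^2 + 9*I*k - 20)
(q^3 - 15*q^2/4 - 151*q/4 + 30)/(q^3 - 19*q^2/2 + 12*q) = (4*q^2 + 17*q - 15)/(2*q*(2*q - 3))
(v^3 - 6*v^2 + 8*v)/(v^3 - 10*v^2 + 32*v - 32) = v/(v - 4)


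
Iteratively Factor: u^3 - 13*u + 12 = (u - 3)*(u^2 + 3*u - 4) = (u - 3)*(u - 1)*(u + 4)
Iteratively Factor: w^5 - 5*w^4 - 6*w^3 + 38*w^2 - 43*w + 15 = (w - 1)*(w^4 - 4*w^3 - 10*w^2 + 28*w - 15) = (w - 1)^2*(w^3 - 3*w^2 - 13*w + 15) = (w - 1)^2*(w + 3)*(w^2 - 6*w + 5) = (w - 5)*(w - 1)^2*(w + 3)*(w - 1)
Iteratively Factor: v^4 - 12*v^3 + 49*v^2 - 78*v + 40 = (v - 2)*(v^3 - 10*v^2 + 29*v - 20) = (v - 5)*(v - 2)*(v^2 - 5*v + 4) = (v - 5)*(v - 4)*(v - 2)*(v - 1)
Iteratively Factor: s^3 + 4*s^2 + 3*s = (s)*(s^2 + 4*s + 3) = s*(s + 3)*(s + 1)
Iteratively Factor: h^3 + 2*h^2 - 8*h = (h + 4)*(h^2 - 2*h) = (h - 2)*(h + 4)*(h)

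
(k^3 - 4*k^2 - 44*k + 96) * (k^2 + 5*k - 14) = k^5 + k^4 - 78*k^3 - 68*k^2 + 1096*k - 1344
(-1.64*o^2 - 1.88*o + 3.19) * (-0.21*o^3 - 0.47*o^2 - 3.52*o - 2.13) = 0.3444*o^5 + 1.1656*o^4 + 5.9865*o^3 + 8.6115*o^2 - 7.2244*o - 6.7947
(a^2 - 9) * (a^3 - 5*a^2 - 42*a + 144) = a^5 - 5*a^4 - 51*a^3 + 189*a^2 + 378*a - 1296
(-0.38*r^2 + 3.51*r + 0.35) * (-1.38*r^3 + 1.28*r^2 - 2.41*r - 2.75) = 0.5244*r^5 - 5.3302*r^4 + 4.9256*r^3 - 6.9661*r^2 - 10.496*r - 0.9625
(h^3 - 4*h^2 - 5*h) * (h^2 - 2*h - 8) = h^5 - 6*h^4 - 5*h^3 + 42*h^2 + 40*h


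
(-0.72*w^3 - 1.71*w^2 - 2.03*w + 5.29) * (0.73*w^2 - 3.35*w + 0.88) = -0.5256*w^5 + 1.1637*w^4 + 3.613*w^3 + 9.1574*w^2 - 19.5079*w + 4.6552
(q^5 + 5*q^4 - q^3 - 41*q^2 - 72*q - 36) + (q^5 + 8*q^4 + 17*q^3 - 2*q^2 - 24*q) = 2*q^5 + 13*q^4 + 16*q^3 - 43*q^2 - 96*q - 36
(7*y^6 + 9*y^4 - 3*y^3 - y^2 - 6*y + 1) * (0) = 0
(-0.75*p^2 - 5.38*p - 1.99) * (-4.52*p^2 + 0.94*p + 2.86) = 3.39*p^4 + 23.6126*p^3 + 1.7926*p^2 - 17.2574*p - 5.6914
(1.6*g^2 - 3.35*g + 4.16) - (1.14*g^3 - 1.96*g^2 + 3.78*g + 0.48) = -1.14*g^3 + 3.56*g^2 - 7.13*g + 3.68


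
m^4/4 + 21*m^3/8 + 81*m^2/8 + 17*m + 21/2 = (m/2 + 1)^2*(m + 3)*(m + 7/2)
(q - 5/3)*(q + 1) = q^2 - 2*q/3 - 5/3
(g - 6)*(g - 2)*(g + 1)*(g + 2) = g^4 - 5*g^3 - 10*g^2 + 20*g + 24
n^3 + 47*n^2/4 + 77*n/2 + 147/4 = (n + 7/4)*(n + 3)*(n + 7)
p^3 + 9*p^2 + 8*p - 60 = (p - 2)*(p + 5)*(p + 6)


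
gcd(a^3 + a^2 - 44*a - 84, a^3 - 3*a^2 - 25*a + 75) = 1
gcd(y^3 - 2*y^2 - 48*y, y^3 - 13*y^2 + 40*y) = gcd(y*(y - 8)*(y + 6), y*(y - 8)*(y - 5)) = y^2 - 8*y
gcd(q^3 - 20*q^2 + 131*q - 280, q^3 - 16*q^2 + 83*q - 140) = q^2 - 12*q + 35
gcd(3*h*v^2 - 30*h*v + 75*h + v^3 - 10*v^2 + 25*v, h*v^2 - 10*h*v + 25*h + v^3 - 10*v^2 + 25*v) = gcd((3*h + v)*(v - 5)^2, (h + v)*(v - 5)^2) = v^2 - 10*v + 25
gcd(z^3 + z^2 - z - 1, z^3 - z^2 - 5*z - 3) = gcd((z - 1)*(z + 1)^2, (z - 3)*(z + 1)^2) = z^2 + 2*z + 1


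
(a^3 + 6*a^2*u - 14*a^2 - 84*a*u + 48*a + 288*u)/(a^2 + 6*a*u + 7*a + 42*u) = (a^2 - 14*a + 48)/(a + 7)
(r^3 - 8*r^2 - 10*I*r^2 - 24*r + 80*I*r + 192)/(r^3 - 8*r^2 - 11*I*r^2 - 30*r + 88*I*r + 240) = (r - 4*I)/(r - 5*I)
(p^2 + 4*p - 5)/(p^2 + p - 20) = (p - 1)/(p - 4)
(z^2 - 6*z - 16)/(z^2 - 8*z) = (z + 2)/z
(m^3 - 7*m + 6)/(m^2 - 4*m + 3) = (m^2 + m - 6)/(m - 3)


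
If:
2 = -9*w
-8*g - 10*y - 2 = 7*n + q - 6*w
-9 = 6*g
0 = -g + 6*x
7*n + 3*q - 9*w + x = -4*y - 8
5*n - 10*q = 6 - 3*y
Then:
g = -3/2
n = -15275/6096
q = -6313/6096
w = -2/9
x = -1/4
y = 16607/6096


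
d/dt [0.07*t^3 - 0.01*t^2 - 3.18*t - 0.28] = 0.21*t^2 - 0.02*t - 3.18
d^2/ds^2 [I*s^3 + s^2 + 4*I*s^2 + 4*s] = 6*I*s + 2 + 8*I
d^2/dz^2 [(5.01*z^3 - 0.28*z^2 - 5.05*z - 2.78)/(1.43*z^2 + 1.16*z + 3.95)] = (-1.4210854715202e-14*z^5 - 62.8396200000001*z^3 + 113.115468*z^2 + 612.491916*z + 61.464924)/(2.924207*z^6 + 7.116252*z^5 + 30.004689*z^4 + 40.874456*z^3 + 82.880085*z^2 + 54.2967*z + 61.629875)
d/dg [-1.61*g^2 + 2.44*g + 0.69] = 2.44 - 3.22*g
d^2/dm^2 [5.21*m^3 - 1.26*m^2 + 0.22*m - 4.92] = 31.26*m - 2.52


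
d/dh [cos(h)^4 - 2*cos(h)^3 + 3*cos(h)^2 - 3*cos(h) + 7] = (-9*cos(h) + 3*cos(2*h) - cos(3*h) + 6)*sin(h)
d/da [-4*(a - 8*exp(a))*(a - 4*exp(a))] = 48*a*exp(a) - 8*a - 256*exp(2*a) + 48*exp(a)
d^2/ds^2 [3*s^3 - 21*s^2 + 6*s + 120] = 18*s - 42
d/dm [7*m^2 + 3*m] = 14*m + 3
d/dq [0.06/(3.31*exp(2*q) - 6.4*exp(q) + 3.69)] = (0.384 - 0.3972*exp(q))*exp(q)/(3.31*exp(2*q) - 6.4*exp(q) + 3.69)^2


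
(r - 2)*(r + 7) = r^2 + 5*r - 14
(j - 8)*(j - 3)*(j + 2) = j^3 - 9*j^2 + 2*j + 48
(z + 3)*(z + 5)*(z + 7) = z^3 + 15*z^2 + 71*z + 105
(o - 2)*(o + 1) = o^2 - o - 2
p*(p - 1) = p^2 - p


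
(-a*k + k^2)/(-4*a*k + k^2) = (a - k)/(4*a - k)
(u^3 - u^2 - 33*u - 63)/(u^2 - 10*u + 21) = (u^2 + 6*u + 9)/(u - 3)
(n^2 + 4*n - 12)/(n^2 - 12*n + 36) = (n^2 + 4*n - 12)/(n^2 - 12*n + 36)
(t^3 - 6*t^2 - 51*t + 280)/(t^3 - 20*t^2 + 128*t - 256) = (t^2 + 2*t - 35)/(t^2 - 12*t + 32)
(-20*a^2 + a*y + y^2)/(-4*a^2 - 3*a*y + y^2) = (5*a + y)/(a + y)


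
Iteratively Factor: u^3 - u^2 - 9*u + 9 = (u + 3)*(u^2 - 4*u + 3) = (u - 3)*(u + 3)*(u - 1)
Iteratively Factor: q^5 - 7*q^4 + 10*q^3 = (q - 2)*(q^4 - 5*q^3) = (q - 5)*(q - 2)*(q^3) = q*(q - 5)*(q - 2)*(q^2) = q^2*(q - 5)*(q - 2)*(q)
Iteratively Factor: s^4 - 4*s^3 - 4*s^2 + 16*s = (s - 4)*(s^3 - 4*s) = s*(s - 4)*(s^2 - 4) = s*(s - 4)*(s - 2)*(s + 2)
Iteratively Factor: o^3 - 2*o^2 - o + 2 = (o - 2)*(o^2 - 1) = (o - 2)*(o + 1)*(o - 1)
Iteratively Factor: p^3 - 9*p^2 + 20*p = (p - 5)*(p^2 - 4*p) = (p - 5)*(p - 4)*(p)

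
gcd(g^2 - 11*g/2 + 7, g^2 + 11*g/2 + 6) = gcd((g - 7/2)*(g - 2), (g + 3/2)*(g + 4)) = 1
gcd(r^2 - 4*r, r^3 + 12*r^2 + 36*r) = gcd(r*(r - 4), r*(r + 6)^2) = r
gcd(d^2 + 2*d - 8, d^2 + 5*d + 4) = d + 4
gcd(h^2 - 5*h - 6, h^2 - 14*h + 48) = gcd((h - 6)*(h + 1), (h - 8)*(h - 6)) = h - 6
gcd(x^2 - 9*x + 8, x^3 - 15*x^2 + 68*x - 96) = x - 8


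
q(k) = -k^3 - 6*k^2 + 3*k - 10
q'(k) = -3*k^2 - 12*k + 3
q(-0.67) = -14.40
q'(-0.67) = 9.69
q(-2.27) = -36.03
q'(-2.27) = 14.78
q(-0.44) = -12.40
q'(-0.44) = 7.70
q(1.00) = -14.00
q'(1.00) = -12.00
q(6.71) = -562.13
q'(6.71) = -212.59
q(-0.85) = -16.27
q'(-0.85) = 11.03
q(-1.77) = -28.56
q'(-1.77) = 14.84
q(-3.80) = -53.17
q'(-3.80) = 5.28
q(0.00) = -10.00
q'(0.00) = 3.00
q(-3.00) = -46.00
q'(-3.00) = 12.00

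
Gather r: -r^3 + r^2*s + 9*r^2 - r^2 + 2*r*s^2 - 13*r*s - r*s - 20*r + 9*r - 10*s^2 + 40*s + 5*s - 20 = -r^3 + r^2*(s + 8) + r*(2*s^2 - 14*s - 11) - 10*s^2 + 45*s - 20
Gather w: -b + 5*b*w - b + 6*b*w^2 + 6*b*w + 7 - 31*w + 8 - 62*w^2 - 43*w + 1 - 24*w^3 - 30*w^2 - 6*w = -2*b - 24*w^3 + w^2*(6*b - 92) + w*(11*b - 80) + 16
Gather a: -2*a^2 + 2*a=-2*a^2 + 2*a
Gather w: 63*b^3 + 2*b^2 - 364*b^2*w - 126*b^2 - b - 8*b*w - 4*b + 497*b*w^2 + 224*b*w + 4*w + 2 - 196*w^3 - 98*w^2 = 63*b^3 - 124*b^2 - 5*b - 196*w^3 + w^2*(497*b - 98) + w*(-364*b^2 + 216*b + 4) + 2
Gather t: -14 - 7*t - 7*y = -7*t - 7*y - 14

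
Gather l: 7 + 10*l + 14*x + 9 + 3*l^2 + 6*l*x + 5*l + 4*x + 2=3*l^2 + l*(6*x + 15) + 18*x + 18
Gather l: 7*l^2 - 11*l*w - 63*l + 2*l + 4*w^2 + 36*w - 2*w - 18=7*l^2 + l*(-11*w - 61) + 4*w^2 + 34*w - 18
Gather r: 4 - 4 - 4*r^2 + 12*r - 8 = -4*r^2 + 12*r - 8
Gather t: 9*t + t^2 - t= t^2 + 8*t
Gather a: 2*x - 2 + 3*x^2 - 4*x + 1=3*x^2 - 2*x - 1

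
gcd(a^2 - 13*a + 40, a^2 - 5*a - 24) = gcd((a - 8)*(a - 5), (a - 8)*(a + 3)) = a - 8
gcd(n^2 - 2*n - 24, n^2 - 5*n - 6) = n - 6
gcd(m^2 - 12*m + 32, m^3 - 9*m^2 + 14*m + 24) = m - 4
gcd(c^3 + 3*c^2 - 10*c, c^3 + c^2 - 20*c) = c^2 + 5*c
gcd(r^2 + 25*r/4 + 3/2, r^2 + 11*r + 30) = r + 6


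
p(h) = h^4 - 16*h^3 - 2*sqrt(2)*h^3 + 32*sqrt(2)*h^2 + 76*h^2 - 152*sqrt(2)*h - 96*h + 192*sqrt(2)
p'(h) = 4*h^3 - 48*h^2 - 6*sqrt(2)*h^2 + 64*sqrt(2)*h + 152*h - 152*sqrt(2) - 96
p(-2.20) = 1766.43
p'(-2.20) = -1160.46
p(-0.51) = 464.22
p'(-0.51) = -449.86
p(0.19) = 216.70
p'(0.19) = -266.90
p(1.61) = 13.33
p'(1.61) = -50.24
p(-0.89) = 658.23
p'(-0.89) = -574.36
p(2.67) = -1.88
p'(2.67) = 10.00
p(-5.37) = 9185.23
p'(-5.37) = -3861.51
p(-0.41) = 420.73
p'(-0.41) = -420.16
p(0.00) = 271.53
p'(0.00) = -310.96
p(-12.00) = 74735.27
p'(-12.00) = -18266.96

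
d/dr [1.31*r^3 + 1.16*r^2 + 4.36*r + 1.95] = 3.93*r^2 + 2.32*r + 4.36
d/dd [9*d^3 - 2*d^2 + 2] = d*(27*d - 4)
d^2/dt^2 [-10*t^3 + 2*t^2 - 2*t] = 4 - 60*t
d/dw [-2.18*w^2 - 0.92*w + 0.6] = -4.36*w - 0.92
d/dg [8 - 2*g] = -2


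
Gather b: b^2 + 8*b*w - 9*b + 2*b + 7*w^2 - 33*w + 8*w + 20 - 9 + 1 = b^2 + b*(8*w - 7) + 7*w^2 - 25*w + 12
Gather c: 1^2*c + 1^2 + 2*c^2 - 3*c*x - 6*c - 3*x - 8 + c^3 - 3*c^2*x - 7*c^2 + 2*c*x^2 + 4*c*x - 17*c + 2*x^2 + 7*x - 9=c^3 + c^2*(-3*x - 5) + c*(2*x^2 + x - 22) + 2*x^2 + 4*x - 16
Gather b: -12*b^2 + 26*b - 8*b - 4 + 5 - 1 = -12*b^2 + 18*b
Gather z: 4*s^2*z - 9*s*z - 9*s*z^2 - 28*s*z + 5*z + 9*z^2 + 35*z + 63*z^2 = z^2*(72 - 9*s) + z*(4*s^2 - 37*s + 40)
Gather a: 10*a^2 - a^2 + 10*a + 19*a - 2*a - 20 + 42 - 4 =9*a^2 + 27*a + 18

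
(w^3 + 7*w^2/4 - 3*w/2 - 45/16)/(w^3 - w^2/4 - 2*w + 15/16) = (2*w + 3)/(2*w - 1)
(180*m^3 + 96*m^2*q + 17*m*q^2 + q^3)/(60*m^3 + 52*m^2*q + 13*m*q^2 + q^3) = (6*m + q)/(2*m + q)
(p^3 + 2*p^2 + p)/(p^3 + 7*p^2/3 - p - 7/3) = 3*p*(p + 1)/(3*p^2 + 4*p - 7)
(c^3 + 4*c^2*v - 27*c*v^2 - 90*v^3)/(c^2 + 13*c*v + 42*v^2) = (c^2 - 2*c*v - 15*v^2)/(c + 7*v)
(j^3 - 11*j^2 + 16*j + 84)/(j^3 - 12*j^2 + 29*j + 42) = (j + 2)/(j + 1)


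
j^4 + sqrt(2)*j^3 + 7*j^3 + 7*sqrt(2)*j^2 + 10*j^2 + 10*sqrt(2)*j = j*(j + 2)*(j + 5)*(j + sqrt(2))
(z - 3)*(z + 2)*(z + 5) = z^3 + 4*z^2 - 11*z - 30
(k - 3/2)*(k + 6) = k^2 + 9*k/2 - 9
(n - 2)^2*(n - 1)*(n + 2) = n^4 - 3*n^3 - 2*n^2 + 12*n - 8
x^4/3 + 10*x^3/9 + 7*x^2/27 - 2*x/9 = x*(x/3 + 1)*(x - 1/3)*(x + 2/3)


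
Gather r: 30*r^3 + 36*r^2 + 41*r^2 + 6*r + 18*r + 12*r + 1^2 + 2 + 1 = 30*r^3 + 77*r^2 + 36*r + 4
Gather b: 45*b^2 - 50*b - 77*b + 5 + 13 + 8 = 45*b^2 - 127*b + 26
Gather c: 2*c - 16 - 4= 2*c - 20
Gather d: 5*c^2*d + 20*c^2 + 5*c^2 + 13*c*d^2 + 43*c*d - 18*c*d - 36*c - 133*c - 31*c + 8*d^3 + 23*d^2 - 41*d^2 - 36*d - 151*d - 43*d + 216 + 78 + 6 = 25*c^2 - 200*c + 8*d^3 + d^2*(13*c - 18) + d*(5*c^2 + 25*c - 230) + 300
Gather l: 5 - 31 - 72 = -98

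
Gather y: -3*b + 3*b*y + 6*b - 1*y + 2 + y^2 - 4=3*b + y^2 + y*(3*b - 1) - 2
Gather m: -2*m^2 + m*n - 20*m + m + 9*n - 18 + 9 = -2*m^2 + m*(n - 19) + 9*n - 9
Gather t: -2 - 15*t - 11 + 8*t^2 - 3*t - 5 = 8*t^2 - 18*t - 18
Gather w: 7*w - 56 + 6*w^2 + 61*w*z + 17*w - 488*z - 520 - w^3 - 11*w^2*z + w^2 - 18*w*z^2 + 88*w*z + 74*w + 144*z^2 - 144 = -w^3 + w^2*(7 - 11*z) + w*(-18*z^2 + 149*z + 98) + 144*z^2 - 488*z - 720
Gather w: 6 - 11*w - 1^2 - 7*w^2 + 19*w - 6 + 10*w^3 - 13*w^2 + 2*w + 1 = 10*w^3 - 20*w^2 + 10*w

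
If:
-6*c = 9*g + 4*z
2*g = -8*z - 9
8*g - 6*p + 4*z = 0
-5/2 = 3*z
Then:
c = 83/36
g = -7/6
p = -19/9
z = -5/6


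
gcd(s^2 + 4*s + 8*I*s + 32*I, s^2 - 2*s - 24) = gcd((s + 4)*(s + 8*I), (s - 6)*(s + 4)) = s + 4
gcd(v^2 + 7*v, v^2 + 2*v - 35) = v + 7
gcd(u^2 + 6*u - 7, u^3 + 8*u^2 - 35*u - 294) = u + 7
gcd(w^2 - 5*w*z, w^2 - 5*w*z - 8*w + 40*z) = -w + 5*z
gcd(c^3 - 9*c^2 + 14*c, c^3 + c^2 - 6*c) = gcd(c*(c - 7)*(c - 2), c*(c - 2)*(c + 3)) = c^2 - 2*c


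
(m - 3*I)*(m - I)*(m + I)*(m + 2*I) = m^4 - I*m^3 + 7*m^2 - I*m + 6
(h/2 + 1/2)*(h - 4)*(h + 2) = h^3/2 - h^2/2 - 5*h - 4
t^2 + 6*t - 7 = (t - 1)*(t + 7)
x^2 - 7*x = x*(x - 7)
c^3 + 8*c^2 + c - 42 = (c - 2)*(c + 3)*(c + 7)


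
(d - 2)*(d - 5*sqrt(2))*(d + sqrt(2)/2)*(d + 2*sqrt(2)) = d^4 - 5*sqrt(2)*d^3/2 - 2*d^3 - 23*d^2 + 5*sqrt(2)*d^2 - 10*sqrt(2)*d + 46*d + 20*sqrt(2)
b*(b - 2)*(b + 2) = b^3 - 4*b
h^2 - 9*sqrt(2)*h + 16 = (h - 8*sqrt(2))*(h - sqrt(2))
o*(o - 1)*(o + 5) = o^3 + 4*o^2 - 5*o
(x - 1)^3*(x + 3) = x^4 - 6*x^2 + 8*x - 3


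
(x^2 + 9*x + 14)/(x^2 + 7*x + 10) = (x + 7)/(x + 5)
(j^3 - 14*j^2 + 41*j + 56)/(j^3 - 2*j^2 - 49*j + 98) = (j^2 - 7*j - 8)/(j^2 + 5*j - 14)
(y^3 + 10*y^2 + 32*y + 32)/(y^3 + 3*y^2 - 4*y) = (y^2 + 6*y + 8)/(y*(y - 1))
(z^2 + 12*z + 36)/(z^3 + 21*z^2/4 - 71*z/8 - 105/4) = 8*(z + 6)/(8*z^2 - 6*z - 35)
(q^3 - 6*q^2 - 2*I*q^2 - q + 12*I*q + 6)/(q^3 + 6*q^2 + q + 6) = (q^2 - q*(6 + I) + 6*I)/(q^2 + q*(6 + I) + 6*I)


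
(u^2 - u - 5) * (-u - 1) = -u^3 + 6*u + 5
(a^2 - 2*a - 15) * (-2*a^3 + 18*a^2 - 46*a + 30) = -2*a^5 + 22*a^4 - 52*a^3 - 148*a^2 + 630*a - 450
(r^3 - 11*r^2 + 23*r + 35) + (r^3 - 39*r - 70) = 2*r^3 - 11*r^2 - 16*r - 35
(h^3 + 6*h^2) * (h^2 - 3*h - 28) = h^5 + 3*h^4 - 46*h^3 - 168*h^2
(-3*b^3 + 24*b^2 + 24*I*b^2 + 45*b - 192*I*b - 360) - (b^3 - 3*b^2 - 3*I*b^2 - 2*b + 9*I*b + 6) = -4*b^3 + 27*b^2 + 27*I*b^2 + 47*b - 201*I*b - 366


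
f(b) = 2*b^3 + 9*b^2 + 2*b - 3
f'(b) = 6*b^2 + 18*b + 2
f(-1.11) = 3.13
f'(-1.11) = -10.59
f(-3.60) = 13.13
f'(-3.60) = 14.96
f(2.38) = 79.70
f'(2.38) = 78.83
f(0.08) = -2.78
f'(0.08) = 3.48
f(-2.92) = 18.10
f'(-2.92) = 0.60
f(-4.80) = -26.42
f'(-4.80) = 53.84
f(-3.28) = 16.69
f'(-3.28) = 7.51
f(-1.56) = 8.19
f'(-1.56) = -11.48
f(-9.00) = -750.00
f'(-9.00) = 326.00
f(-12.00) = -2187.00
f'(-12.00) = 650.00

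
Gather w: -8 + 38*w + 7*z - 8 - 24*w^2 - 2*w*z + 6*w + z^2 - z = -24*w^2 + w*(44 - 2*z) + z^2 + 6*z - 16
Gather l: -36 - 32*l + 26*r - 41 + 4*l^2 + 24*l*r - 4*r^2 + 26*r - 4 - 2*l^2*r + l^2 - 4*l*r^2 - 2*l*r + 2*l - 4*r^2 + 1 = l^2*(5 - 2*r) + l*(-4*r^2 + 22*r - 30) - 8*r^2 + 52*r - 80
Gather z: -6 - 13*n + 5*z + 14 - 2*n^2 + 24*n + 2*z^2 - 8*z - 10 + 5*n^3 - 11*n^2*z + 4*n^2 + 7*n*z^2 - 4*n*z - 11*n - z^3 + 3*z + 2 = 5*n^3 + 2*n^2 - z^3 + z^2*(7*n + 2) + z*(-11*n^2 - 4*n)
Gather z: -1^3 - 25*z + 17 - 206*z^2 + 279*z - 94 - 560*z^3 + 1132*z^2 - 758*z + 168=-560*z^3 + 926*z^2 - 504*z + 90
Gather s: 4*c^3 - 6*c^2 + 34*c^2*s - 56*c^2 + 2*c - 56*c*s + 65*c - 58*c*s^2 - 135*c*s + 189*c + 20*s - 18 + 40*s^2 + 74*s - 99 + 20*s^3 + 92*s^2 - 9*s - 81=4*c^3 - 62*c^2 + 256*c + 20*s^3 + s^2*(132 - 58*c) + s*(34*c^2 - 191*c + 85) - 198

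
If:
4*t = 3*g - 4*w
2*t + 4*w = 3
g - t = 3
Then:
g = -3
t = -6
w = 15/4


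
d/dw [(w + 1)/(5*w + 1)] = -4/(5*w + 1)^2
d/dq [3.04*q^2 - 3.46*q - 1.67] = 6.08*q - 3.46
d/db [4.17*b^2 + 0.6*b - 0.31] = 8.34*b + 0.6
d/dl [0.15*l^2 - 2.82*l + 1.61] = 0.3*l - 2.82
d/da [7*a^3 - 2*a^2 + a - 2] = 21*a^2 - 4*a + 1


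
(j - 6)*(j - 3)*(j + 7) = j^3 - 2*j^2 - 45*j + 126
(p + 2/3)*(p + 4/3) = p^2 + 2*p + 8/9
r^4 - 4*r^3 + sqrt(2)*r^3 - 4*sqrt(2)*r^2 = r^2*(r - 4)*(r + sqrt(2))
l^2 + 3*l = l*(l + 3)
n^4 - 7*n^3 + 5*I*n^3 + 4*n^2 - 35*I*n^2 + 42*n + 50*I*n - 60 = (n - 5)*(n - 2)*(n + 2*I)*(n + 3*I)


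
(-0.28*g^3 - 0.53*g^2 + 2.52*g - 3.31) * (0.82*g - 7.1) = -0.2296*g^4 + 1.5534*g^3 + 5.8294*g^2 - 20.6062*g + 23.501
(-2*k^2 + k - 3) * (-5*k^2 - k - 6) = 10*k^4 - 3*k^3 + 26*k^2 - 3*k + 18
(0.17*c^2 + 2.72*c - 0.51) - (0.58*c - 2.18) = 0.17*c^2 + 2.14*c + 1.67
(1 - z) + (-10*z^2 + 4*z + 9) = -10*z^2 + 3*z + 10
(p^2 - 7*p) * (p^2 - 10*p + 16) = p^4 - 17*p^3 + 86*p^2 - 112*p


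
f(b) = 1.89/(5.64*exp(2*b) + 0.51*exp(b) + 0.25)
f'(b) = 1.89*(-11.28*exp(2*b) - 0.51*exp(b))/(5.64*exp(2*b) + 0.51*exp(b) + 0.25)^2 = (-21.3192*exp(b) - 0.9639)*exp(b)/(5.64*exp(2*b) + 0.51*exp(b) + 0.25)^2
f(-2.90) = 6.40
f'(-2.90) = -1.35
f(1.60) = 0.01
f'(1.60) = -0.03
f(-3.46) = 6.96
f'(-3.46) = -0.70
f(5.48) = 0.00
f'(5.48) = -0.00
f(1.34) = 0.02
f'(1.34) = -0.04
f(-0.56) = 0.79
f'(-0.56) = -1.32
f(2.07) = 0.01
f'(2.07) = -0.01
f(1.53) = 0.02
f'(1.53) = -0.03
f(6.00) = 0.00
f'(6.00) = 0.00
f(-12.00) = 7.56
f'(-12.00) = 0.00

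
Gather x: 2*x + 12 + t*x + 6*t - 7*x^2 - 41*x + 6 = 6*t - 7*x^2 + x*(t - 39) + 18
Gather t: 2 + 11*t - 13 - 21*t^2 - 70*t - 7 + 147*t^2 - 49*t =126*t^2 - 108*t - 18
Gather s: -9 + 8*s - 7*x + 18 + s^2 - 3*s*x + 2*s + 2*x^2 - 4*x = s^2 + s*(10 - 3*x) + 2*x^2 - 11*x + 9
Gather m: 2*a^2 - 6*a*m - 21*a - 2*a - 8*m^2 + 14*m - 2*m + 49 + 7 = 2*a^2 - 23*a - 8*m^2 + m*(12 - 6*a) + 56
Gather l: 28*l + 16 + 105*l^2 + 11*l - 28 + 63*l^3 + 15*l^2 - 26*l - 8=63*l^3 + 120*l^2 + 13*l - 20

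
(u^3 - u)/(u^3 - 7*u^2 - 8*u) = (u - 1)/(u - 8)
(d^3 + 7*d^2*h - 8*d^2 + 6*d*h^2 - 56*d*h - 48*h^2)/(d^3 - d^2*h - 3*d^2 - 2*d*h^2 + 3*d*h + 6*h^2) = (d^2 + 6*d*h - 8*d - 48*h)/(d^2 - 2*d*h - 3*d + 6*h)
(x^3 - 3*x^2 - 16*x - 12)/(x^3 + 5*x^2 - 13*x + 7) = (x^3 - 3*x^2 - 16*x - 12)/(x^3 + 5*x^2 - 13*x + 7)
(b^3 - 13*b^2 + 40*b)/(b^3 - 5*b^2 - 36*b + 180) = b*(b - 8)/(b^2 - 36)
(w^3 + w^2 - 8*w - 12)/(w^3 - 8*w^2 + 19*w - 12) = (w^2 + 4*w + 4)/(w^2 - 5*w + 4)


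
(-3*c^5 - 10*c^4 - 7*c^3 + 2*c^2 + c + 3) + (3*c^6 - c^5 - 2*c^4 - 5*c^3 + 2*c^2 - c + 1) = 3*c^6 - 4*c^5 - 12*c^4 - 12*c^3 + 4*c^2 + 4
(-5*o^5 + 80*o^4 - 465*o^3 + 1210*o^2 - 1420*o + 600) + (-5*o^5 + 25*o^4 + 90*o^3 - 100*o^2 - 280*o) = -10*o^5 + 105*o^4 - 375*o^3 + 1110*o^2 - 1700*o + 600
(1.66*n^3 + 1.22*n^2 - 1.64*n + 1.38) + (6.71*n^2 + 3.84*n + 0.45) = 1.66*n^3 + 7.93*n^2 + 2.2*n + 1.83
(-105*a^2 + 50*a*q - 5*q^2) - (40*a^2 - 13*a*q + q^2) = -145*a^2 + 63*a*q - 6*q^2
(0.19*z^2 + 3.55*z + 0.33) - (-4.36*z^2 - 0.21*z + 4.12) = 4.55*z^2 + 3.76*z - 3.79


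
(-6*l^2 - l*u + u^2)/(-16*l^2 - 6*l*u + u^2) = (-3*l + u)/(-8*l + u)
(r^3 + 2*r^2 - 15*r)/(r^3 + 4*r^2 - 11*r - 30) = r/(r + 2)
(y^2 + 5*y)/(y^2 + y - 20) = y/(y - 4)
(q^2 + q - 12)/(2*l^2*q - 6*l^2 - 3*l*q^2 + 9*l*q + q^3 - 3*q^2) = (q + 4)/(2*l^2 - 3*l*q + q^2)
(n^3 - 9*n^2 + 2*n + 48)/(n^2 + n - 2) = (n^2 - 11*n + 24)/(n - 1)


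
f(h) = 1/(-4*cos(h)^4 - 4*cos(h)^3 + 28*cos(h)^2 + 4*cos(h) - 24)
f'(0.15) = 37.03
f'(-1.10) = -0.08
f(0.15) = -2.78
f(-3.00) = -2.09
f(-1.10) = -0.06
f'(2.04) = -0.05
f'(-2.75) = 1.38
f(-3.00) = -2.09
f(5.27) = -0.07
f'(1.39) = 0.03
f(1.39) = -0.04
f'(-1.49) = -0.02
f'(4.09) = 0.09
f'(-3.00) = 29.35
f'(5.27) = -0.11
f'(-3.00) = 29.35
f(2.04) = -0.05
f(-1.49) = -0.04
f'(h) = (-16*sin(h)*cos(h)^3 - 12*sin(h)*cos(h)^2 + 56*sin(h)*cos(h) + 4*sin(h))/(-4*cos(h)^4 - 4*cos(h)^3 + 28*cos(h)^2 + 4*cos(h) - 24)^2 = (-4*cos(h)^3 - 3*cos(h)^2 + 14*cos(h) + 1)/(4*(cos(h) - 2)^2*(cos(h) + 3)^2*sin(h)^3)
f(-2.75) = -0.28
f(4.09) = -0.06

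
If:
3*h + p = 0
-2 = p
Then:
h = 2/3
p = -2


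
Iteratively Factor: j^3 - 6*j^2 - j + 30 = (j - 5)*(j^2 - j - 6) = (j - 5)*(j - 3)*(j + 2)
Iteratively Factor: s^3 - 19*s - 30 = (s + 3)*(s^2 - 3*s - 10) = (s + 2)*(s + 3)*(s - 5)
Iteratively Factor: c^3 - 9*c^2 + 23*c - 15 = (c - 1)*(c^2 - 8*c + 15) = (c - 3)*(c - 1)*(c - 5)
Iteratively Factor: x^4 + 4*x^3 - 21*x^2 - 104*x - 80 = (x - 5)*(x^3 + 9*x^2 + 24*x + 16) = (x - 5)*(x + 4)*(x^2 + 5*x + 4) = (x - 5)*(x + 4)^2*(x + 1)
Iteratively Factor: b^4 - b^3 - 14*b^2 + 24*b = (b - 3)*(b^3 + 2*b^2 - 8*b) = (b - 3)*(b - 2)*(b^2 + 4*b) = b*(b - 3)*(b - 2)*(b + 4)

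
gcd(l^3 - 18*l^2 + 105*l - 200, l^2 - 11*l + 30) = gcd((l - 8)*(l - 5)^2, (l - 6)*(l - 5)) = l - 5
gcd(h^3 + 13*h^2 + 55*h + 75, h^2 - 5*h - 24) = h + 3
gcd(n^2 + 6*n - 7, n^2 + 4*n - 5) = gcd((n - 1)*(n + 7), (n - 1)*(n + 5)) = n - 1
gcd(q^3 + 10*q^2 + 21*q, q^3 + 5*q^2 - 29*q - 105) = q^2 + 10*q + 21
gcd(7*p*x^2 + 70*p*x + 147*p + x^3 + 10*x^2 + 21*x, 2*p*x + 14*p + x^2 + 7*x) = x + 7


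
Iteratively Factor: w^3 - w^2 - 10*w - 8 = (w + 2)*(w^2 - 3*w - 4) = (w - 4)*(w + 2)*(w + 1)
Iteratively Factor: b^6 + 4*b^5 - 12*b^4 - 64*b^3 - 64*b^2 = (b - 4)*(b^5 + 8*b^4 + 20*b^3 + 16*b^2) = (b - 4)*(b + 2)*(b^4 + 6*b^3 + 8*b^2) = (b - 4)*(b + 2)*(b + 4)*(b^3 + 2*b^2) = b*(b - 4)*(b + 2)*(b + 4)*(b^2 + 2*b) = b^2*(b - 4)*(b + 2)*(b + 4)*(b + 2)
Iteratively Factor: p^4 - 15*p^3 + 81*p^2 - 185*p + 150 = (p - 3)*(p^3 - 12*p^2 + 45*p - 50) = (p - 5)*(p - 3)*(p^2 - 7*p + 10) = (p - 5)^2*(p - 3)*(p - 2)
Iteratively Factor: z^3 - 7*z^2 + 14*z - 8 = (z - 2)*(z^2 - 5*z + 4) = (z - 2)*(z - 1)*(z - 4)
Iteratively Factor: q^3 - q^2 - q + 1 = (q + 1)*(q^2 - 2*q + 1) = (q - 1)*(q + 1)*(q - 1)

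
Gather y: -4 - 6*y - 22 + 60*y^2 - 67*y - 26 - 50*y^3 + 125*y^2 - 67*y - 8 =-50*y^3 + 185*y^2 - 140*y - 60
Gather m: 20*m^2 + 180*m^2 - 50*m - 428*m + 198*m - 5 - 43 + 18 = 200*m^2 - 280*m - 30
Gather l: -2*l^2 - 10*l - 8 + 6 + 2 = -2*l^2 - 10*l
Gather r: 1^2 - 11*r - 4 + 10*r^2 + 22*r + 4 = 10*r^2 + 11*r + 1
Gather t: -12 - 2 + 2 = -12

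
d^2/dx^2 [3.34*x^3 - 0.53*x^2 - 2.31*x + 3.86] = 20.04*x - 1.06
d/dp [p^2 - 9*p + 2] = 2*p - 9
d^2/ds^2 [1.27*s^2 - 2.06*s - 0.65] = 2.54000000000000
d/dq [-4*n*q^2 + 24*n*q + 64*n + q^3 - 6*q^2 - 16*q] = -8*n*q + 24*n + 3*q^2 - 12*q - 16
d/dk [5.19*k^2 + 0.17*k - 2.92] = 10.38*k + 0.17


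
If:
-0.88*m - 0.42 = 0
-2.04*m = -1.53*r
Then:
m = -0.48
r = -0.64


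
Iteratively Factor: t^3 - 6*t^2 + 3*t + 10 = (t - 5)*(t^2 - t - 2) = (t - 5)*(t - 2)*(t + 1)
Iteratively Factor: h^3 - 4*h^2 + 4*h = (h)*(h^2 - 4*h + 4) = h*(h - 2)*(h - 2)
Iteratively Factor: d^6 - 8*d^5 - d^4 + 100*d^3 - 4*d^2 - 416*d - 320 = (d + 1)*(d^5 - 9*d^4 + 8*d^3 + 92*d^2 - 96*d - 320) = (d - 4)*(d + 1)*(d^4 - 5*d^3 - 12*d^2 + 44*d + 80) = (d - 5)*(d - 4)*(d + 1)*(d^3 - 12*d - 16) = (d - 5)*(d - 4)*(d + 1)*(d + 2)*(d^2 - 2*d - 8) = (d - 5)*(d - 4)^2*(d + 1)*(d + 2)*(d + 2)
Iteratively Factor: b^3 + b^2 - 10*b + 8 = (b + 4)*(b^2 - 3*b + 2) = (b - 2)*(b + 4)*(b - 1)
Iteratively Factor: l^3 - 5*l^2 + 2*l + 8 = (l - 4)*(l^2 - l - 2) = (l - 4)*(l - 2)*(l + 1)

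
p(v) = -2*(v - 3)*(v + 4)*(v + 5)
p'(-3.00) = 32.00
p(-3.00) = 24.00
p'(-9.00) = -256.00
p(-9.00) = 480.00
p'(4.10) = -185.26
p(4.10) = -162.16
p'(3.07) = -116.23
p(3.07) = -7.99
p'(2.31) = -73.46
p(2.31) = 63.65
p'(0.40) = 3.44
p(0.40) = 123.55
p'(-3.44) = 25.56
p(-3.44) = 11.25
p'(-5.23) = -24.60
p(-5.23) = 4.66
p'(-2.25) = 37.62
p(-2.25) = 50.53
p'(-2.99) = 32.12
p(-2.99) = 24.32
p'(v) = -2*(v - 3)*(v + 4) - 2*(v - 3)*(v + 5) - 2*(v + 4)*(v + 5) = -6*v^2 - 24*v + 14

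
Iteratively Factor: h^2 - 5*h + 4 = (h - 1)*(h - 4)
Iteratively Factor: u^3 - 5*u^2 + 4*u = (u - 4)*(u^2 - u) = (u - 4)*(u - 1)*(u)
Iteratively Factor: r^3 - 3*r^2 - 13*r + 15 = (r + 3)*(r^2 - 6*r + 5) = (r - 5)*(r + 3)*(r - 1)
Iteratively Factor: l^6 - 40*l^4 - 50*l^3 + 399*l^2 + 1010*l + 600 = (l + 4)*(l^5 - 4*l^4 - 24*l^3 + 46*l^2 + 215*l + 150) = (l - 5)*(l + 4)*(l^4 + l^3 - 19*l^2 - 49*l - 30) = (l - 5)^2*(l + 4)*(l^3 + 6*l^2 + 11*l + 6) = (l - 5)^2*(l + 2)*(l + 4)*(l^2 + 4*l + 3) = (l - 5)^2*(l + 2)*(l + 3)*(l + 4)*(l + 1)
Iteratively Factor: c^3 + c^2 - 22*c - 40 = (c + 4)*(c^2 - 3*c - 10) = (c - 5)*(c + 4)*(c + 2)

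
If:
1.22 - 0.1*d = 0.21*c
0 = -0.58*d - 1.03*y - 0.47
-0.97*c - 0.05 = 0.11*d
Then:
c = -1.88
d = 16.16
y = -9.55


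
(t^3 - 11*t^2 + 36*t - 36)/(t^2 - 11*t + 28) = (t^3 - 11*t^2 + 36*t - 36)/(t^2 - 11*t + 28)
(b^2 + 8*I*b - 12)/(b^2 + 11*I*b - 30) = (b + 2*I)/(b + 5*I)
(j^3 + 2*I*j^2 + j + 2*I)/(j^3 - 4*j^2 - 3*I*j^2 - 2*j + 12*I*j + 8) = (j^2 + 3*I*j - 2)/(j^2 - 2*j*(2 + I) + 8*I)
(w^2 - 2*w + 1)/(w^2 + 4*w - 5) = (w - 1)/(w + 5)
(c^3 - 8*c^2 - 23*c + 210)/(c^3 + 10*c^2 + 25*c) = (c^2 - 13*c + 42)/(c*(c + 5))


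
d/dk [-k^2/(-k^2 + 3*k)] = -3/(k - 3)^2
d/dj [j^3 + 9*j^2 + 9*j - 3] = 3*j^2 + 18*j + 9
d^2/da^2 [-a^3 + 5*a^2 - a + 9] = 10 - 6*a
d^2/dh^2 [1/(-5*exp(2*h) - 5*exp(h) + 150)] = (-2*(2*exp(h) + 1)^2*exp(h) + (4*exp(h) + 1)*(exp(2*h) + exp(h) - 30))*exp(h)/(5*(exp(2*h) + exp(h) - 30)^3)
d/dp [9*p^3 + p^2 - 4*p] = 27*p^2 + 2*p - 4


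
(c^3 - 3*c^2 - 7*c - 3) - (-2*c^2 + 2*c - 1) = c^3 - c^2 - 9*c - 2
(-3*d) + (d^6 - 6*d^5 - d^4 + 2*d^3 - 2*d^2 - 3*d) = d^6 - 6*d^5 - d^4 + 2*d^3 - 2*d^2 - 6*d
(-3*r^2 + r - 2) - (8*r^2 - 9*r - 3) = -11*r^2 + 10*r + 1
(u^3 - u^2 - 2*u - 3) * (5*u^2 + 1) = 5*u^5 - 5*u^4 - 9*u^3 - 16*u^2 - 2*u - 3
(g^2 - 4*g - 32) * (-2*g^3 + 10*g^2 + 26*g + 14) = -2*g^5 + 18*g^4 + 50*g^3 - 410*g^2 - 888*g - 448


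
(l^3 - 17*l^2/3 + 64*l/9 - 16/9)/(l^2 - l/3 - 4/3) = (3*l^2 - 13*l + 4)/(3*(l + 1))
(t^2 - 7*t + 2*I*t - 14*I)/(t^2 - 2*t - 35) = (t + 2*I)/(t + 5)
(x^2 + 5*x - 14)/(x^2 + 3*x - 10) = (x + 7)/(x + 5)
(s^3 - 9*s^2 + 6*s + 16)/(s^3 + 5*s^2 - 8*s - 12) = (s - 8)/(s + 6)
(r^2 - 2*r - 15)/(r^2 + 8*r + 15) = (r - 5)/(r + 5)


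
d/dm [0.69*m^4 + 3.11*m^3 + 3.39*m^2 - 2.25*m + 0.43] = 2.76*m^3 + 9.33*m^2 + 6.78*m - 2.25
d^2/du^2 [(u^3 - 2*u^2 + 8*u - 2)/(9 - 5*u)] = 2*(-25*u^3 + 135*u^2 - 243*u - 148)/(125*u^3 - 675*u^2 + 1215*u - 729)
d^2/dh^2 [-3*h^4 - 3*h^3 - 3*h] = 18*h*(-2*h - 1)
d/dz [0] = 0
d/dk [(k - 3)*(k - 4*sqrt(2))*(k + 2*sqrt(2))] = 3*k^2 - 6*k - 4*sqrt(2)*k - 16 + 6*sqrt(2)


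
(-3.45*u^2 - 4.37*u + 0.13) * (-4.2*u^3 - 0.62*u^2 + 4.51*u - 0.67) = 14.49*u^5 + 20.493*u^4 - 13.3961*u^3 - 17.4778*u^2 + 3.5142*u - 0.0871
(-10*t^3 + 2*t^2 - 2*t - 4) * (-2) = 20*t^3 - 4*t^2 + 4*t + 8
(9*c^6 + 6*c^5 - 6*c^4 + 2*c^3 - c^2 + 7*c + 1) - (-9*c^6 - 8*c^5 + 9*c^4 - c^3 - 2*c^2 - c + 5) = 18*c^6 + 14*c^5 - 15*c^4 + 3*c^3 + c^2 + 8*c - 4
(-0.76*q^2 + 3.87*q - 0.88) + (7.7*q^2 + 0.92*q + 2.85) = 6.94*q^2 + 4.79*q + 1.97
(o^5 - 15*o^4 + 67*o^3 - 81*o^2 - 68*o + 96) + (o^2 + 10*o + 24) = o^5 - 15*o^4 + 67*o^3 - 80*o^2 - 58*o + 120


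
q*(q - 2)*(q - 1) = q^3 - 3*q^2 + 2*q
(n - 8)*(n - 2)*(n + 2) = n^3 - 8*n^2 - 4*n + 32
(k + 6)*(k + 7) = k^2 + 13*k + 42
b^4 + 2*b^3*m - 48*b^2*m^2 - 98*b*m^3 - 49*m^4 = (b - 7*m)*(b + m)^2*(b + 7*m)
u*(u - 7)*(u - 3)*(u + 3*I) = u^4 - 10*u^3 + 3*I*u^3 + 21*u^2 - 30*I*u^2 + 63*I*u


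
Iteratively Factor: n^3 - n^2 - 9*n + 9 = (n - 1)*(n^2 - 9) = (n - 1)*(n + 3)*(n - 3)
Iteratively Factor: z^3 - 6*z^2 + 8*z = (z - 2)*(z^2 - 4*z) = (z - 4)*(z - 2)*(z)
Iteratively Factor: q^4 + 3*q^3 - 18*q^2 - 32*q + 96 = (q - 2)*(q^3 + 5*q^2 - 8*q - 48) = (q - 3)*(q - 2)*(q^2 + 8*q + 16) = (q - 3)*(q - 2)*(q + 4)*(q + 4)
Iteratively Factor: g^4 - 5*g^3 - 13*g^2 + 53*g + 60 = (g - 5)*(g^3 - 13*g - 12) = (g - 5)*(g + 1)*(g^2 - g - 12) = (g - 5)*(g + 1)*(g + 3)*(g - 4)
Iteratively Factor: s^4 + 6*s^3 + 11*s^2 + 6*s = (s + 1)*(s^3 + 5*s^2 + 6*s) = (s + 1)*(s + 2)*(s^2 + 3*s) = (s + 1)*(s + 2)*(s + 3)*(s)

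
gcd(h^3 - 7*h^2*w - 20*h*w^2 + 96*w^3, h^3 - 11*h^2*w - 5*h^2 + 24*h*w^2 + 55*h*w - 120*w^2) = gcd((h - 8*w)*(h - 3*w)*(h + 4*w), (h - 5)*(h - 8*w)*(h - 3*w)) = h^2 - 11*h*w + 24*w^2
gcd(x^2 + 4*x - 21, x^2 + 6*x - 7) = x + 7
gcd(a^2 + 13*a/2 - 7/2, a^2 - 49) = a + 7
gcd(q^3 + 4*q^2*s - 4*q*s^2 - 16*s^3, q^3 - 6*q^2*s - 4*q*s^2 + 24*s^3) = q^2 - 4*s^2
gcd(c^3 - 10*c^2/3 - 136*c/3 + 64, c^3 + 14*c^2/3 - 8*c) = c^2 + 14*c/3 - 8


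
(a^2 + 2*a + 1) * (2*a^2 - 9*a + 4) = 2*a^4 - 5*a^3 - 12*a^2 - a + 4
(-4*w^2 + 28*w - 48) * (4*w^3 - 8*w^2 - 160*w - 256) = -16*w^5 + 144*w^4 + 224*w^3 - 3072*w^2 + 512*w + 12288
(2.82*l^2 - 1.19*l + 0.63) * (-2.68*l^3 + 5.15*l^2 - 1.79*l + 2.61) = -7.5576*l^5 + 17.7122*l^4 - 12.8647*l^3 + 12.7348*l^2 - 4.2336*l + 1.6443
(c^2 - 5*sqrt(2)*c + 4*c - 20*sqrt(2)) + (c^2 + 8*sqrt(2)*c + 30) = 2*c^2 + 4*c + 3*sqrt(2)*c - 20*sqrt(2) + 30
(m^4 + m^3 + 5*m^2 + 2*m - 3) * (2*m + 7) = 2*m^5 + 9*m^4 + 17*m^3 + 39*m^2 + 8*m - 21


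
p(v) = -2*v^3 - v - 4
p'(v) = -6*v^2 - 1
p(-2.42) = 26.76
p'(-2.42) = -36.14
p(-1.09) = -0.32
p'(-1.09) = -8.13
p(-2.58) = 32.93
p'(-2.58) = -40.94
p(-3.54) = 88.26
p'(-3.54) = -76.19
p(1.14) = -8.10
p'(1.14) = -8.80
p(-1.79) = 9.26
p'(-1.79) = -20.22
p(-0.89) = -1.70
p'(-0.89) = -5.75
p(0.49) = -4.73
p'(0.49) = -2.44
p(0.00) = -4.00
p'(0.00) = -1.00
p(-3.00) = 53.00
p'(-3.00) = -55.00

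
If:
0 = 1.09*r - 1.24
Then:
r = 1.14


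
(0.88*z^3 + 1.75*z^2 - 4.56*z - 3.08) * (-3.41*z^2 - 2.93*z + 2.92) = -3.0008*z^5 - 8.5459*z^4 + 12.9917*z^3 + 28.9736*z^2 - 4.2908*z - 8.9936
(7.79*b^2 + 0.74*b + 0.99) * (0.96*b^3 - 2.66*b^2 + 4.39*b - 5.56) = 7.4784*b^5 - 20.011*b^4 + 33.1801*b^3 - 42.6972*b^2 + 0.2317*b - 5.5044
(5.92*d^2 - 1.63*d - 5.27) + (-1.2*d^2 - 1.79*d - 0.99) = 4.72*d^2 - 3.42*d - 6.26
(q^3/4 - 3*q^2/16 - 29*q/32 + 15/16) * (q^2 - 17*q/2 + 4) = q^5/4 - 37*q^4/16 + 27*q^3/16 + 505*q^2/64 - 371*q/32 + 15/4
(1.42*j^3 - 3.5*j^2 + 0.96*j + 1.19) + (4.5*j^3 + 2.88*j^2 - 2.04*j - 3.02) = 5.92*j^3 - 0.62*j^2 - 1.08*j - 1.83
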